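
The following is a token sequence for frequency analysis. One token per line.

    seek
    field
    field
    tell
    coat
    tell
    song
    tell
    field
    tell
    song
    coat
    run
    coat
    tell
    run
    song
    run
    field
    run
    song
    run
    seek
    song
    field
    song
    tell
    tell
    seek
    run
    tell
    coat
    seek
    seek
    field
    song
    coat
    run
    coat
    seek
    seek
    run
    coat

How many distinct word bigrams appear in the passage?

43 tokens → 42 bigram windows in total.
Repeated bigrams (each contributes count−1 duplicates):
  run coat: 3
  coat run: 2
  coat seek: 2
  coat tell: 2
  field song: 2
  field tell: 2
  run song: 2
  seek field: 2
  … (7 more repeated)
16 duplicate windows → 42 − 16 = 26 distinct.

26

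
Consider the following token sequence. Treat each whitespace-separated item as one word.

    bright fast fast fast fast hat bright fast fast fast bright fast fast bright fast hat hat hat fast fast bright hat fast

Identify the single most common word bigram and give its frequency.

Bigram frequencies (highest first):
  fast fast: 7
  bright fast: 4
  fast bright: 3
  fast hat: 2
  hat hat: 2
  hat fast: 2
  … (2 more, each ≤ 1)

"fast fast", 7 times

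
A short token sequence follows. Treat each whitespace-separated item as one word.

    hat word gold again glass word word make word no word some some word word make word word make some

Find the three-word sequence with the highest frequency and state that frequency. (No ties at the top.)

Trigram frequencies (highest first):
  word word make: 3
  word make word: 2
  hat word gold: 1
  word gold again: 1
  gold again glass: 1
  again glass word: 1
  … (9 more, each ≤ 1)

"word word make", 3 times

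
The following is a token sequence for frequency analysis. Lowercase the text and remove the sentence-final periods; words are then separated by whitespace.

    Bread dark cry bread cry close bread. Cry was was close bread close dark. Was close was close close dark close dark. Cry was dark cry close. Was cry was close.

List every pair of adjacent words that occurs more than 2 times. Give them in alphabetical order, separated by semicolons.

close dark; cry was; dark cry; was close

Bigram counts meeting the condition (more than 2 times):
  close dark: 3
  cry was: 3
  dark cry: 3
  was close: 4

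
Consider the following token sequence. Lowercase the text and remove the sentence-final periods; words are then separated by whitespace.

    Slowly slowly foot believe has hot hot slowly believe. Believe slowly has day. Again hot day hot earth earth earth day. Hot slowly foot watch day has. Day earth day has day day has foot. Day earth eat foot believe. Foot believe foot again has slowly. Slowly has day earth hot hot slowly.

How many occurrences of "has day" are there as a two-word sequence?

4

Scanning the 52 overlapping bigram windows for "has day":
  position 12–13: has day
  position 27–28: has day
  position 31–32: has day
  position 48–49: has day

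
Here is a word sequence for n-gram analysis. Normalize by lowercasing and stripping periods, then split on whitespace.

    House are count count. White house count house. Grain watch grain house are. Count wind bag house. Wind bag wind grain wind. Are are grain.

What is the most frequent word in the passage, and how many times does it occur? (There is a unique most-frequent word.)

Unigram frequencies (highest first):
  house: 5
  are: 4
  count: 4
  grain: 4
  wind: 4
  bag: 2
  … (2 more, each ≤ 1)

"house", 5 times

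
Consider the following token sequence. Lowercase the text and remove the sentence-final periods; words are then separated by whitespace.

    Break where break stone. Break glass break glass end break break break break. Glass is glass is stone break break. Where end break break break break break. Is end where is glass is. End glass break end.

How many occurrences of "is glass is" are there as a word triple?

Scanning the 35 overlapping trigram windows for "is glass is":
  position 15–17: is glass is
  position 31–33: is glass is

2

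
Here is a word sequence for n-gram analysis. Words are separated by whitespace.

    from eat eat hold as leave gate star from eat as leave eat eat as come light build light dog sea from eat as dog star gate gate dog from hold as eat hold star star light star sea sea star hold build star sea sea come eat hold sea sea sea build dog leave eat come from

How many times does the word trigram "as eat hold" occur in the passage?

1

Scanning the 56 overlapping trigram windows for "as eat hold":
  position 32–34: as eat hold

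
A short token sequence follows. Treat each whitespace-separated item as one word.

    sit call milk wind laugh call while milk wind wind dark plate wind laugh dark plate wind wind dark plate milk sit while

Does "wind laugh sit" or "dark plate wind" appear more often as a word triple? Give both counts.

"dark plate wind" (2 vs 0)

"wind laugh sit": 0 occurrences
"dark plate wind": 2 occurrences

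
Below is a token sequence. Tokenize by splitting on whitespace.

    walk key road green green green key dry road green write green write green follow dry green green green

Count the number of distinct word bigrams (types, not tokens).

12

19 tokens → 18 bigram windows in total.
Repeated bigrams (each contributes count−1 duplicates):
  green green: 4
  green write: 2
  road green: 2
  write green: 2
6 duplicate windows → 18 − 6 = 12 distinct.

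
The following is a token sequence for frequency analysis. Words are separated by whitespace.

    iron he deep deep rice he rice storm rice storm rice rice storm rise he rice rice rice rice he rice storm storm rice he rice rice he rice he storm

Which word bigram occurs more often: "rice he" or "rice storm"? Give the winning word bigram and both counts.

"rice he": 5 occurrences
"rice storm": 4 occurrences

"rice he" (5 vs 4)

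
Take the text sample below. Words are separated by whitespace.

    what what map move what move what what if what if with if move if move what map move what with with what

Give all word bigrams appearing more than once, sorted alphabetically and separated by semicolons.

if move; map move; move what; what if; what map; what what

Bigram counts meeting the condition (more than once):
  if move: 2
  map move: 2
  move what: 4
  what if: 2
  what map: 2
  what what: 2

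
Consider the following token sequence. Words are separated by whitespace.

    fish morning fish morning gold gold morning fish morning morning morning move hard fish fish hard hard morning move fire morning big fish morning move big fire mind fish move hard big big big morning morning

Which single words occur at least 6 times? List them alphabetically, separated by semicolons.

fish; morning

Unigram counts meeting the condition (at least 6 times):
  fish: 7
  morning: 11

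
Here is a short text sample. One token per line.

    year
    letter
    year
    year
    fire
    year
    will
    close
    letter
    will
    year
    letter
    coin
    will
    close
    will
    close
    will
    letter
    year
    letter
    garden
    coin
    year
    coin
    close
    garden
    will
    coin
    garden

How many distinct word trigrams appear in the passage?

30 tokens → 28 trigram windows in total.
Repeated trigrams (each contributes count−1 duplicates):
  will close will: 2
1 duplicate windows → 28 − 1 = 27 distinct.

27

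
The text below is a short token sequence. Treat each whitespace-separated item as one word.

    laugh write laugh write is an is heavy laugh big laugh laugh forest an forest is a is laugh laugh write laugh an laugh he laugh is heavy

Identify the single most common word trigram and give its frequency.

"laugh write laugh", 2 times

Trigram frequencies (highest first):
  laugh write laugh: 2
  write laugh write: 1
  laugh write is: 1
  write is an: 1
  is an is: 1
  an is heavy: 1
  … (19 more, each ≤ 1)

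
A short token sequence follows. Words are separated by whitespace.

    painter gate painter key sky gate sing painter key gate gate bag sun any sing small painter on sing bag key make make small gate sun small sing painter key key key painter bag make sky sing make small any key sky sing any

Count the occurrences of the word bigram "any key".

Scanning the 43 overlapping bigram windows for "any key":
  position 40–41: any key

1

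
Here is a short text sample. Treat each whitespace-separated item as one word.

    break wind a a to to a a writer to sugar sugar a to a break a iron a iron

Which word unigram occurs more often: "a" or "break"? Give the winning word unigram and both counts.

"a": 8 occurrences
"break": 2 occurrences

"a" (8 vs 2)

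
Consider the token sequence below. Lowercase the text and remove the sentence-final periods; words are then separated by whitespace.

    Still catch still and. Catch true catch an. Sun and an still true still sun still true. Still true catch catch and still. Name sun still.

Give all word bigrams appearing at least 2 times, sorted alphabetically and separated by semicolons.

Bigram counts meeting the condition (at least 2 times):
  still true: 3
  sun still: 2
  true catch: 2
  true still: 2

still true; sun still; true catch; true still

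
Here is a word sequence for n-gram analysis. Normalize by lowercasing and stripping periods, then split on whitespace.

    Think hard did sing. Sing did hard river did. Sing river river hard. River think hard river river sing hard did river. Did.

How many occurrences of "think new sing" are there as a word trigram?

Scanning the 21 overlapping trigram windows for "think new sing":
  (none found)

0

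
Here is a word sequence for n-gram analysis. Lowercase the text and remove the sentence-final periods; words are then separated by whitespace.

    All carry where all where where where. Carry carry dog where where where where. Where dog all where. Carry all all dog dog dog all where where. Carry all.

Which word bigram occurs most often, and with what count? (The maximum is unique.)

Bigram frequencies (highest first):
  where where: 7
  all where: 3
  where carry: 3
  dog all: 2
  carry all: 2
  dog dog: 2
  … (9 more, each ≤ 1)

"where where", 7 times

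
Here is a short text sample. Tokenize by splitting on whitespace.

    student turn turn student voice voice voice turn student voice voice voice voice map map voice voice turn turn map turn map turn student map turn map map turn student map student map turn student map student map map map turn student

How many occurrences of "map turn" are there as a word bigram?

6

Scanning the 41 overlapping bigram windows for "map turn":
  position 20–21: map turn
  position 22–23: map turn
  position 25–26: map turn
  position 28–29: map turn
  position 33–34: map turn
  position 40–41: map turn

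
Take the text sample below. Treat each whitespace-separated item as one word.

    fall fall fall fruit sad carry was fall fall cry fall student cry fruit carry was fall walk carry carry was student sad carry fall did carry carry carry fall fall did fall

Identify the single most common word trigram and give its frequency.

"carry was fall", 2 times

Trigram frequencies (highest first):
  carry was fall: 2
  fall fall fall: 1
  fall fall fruit: 1
  fall fruit sad: 1
  fruit sad carry: 1
  sad carry was: 1
  … (24 more, each ≤ 1)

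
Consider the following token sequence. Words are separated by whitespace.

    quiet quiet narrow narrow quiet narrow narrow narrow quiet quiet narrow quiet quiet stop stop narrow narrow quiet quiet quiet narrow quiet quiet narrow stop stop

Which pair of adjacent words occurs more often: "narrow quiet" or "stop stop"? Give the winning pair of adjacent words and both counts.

"narrow quiet" (5 vs 2)

"narrow quiet": 5 occurrences
"stop stop": 2 occurrences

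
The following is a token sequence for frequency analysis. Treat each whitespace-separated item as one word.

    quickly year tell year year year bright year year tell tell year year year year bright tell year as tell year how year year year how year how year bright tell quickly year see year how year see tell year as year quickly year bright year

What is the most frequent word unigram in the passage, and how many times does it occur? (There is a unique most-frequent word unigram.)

Unigram frequencies (highest first):
  year: 24
  tell: 7
  bright: 4
  how: 4
  quickly: 3
  as: 2
  … (1 more, each ≤ 2)

"year", 24 times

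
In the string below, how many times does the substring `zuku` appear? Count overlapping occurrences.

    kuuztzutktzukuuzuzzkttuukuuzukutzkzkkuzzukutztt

3

Sliding a length-4 window over the 47 characters (44 positions):
  position 11–14: zuku
  position 28–31: zuku
  position 40–43: zuku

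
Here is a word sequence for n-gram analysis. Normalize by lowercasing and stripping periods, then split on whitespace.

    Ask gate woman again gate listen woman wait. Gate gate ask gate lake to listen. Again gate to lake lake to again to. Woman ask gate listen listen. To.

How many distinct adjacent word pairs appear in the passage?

23

29 tokens → 28 bigram windows in total.
Repeated bigrams (each contributes count−1 duplicates):
  ask gate: 3
  again gate: 2
  gate listen: 2
  lake to: 2
5 duplicate windows → 28 − 5 = 23 distinct.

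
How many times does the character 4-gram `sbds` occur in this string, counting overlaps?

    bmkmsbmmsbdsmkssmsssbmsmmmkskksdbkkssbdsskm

Sliding a length-4 window over the 43 characters (40 positions):
  position 9–12: sbds
  position 37–40: sbds

2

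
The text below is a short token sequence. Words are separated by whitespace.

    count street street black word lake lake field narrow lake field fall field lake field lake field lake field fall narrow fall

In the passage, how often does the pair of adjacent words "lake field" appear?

Scanning the 21 overlapping bigram windows for "lake field":
  position 7–8: lake field
  position 10–11: lake field
  position 14–15: lake field
  position 16–17: lake field
  position 18–19: lake field

5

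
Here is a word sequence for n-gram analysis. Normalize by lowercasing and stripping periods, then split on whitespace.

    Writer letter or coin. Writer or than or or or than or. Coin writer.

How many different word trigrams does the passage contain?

14 tokens → 12 trigram windows in total.
Repeated trigrams (each contributes count−1 duplicates):
  or coin writer: 2
  or than or: 2
2 duplicate windows → 12 − 2 = 10 distinct.

10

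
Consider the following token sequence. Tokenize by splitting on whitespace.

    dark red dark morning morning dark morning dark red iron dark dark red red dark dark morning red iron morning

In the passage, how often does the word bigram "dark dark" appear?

Scanning the 19 overlapping bigram windows for "dark dark":
  position 11–12: dark dark
  position 15–16: dark dark

2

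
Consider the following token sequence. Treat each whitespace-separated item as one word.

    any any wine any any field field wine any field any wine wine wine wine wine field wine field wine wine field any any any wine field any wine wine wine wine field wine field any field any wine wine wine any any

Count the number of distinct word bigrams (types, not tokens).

43 tokens → 42 bigram windows in total.
Repeated bigrams (each contributes count−1 duplicates):
  wine wine: 10
  wine field: 6
  any any: 5
  any wine: 5
  field any: 5
  field wine: 4
  any field: 3
  wine any: 3
33 duplicate windows → 42 − 33 = 9 distinct.

9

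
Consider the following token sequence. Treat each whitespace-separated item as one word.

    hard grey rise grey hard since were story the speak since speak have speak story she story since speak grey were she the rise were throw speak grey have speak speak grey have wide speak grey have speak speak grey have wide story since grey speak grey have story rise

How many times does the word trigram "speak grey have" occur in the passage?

5

Scanning the 48 overlapping trigram windows for "speak grey have":
  position 27–29: speak grey have
  position 31–33: speak grey have
  position 35–37: speak grey have
  position 39–41: speak grey have
  position 46–48: speak grey have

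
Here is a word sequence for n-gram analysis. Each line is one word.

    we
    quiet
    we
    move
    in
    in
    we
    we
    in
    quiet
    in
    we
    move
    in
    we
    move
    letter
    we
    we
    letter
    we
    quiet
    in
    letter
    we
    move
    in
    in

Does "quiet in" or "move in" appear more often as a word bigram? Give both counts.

"quiet in": 2 occurrences
"move in": 3 occurrences

"move in" (3 vs 2)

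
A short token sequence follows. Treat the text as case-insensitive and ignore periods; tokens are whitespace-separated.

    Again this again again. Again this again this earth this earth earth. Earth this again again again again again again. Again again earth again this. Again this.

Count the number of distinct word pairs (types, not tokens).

8

27 tokens → 26 bigram windows in total.
Repeated bigrams (each contributes count−1 duplicates):
  again again: 9
  again this: 5
  this again: 4
  earth earth: 2
  earth this: 2
  this earth: 2
18 duplicate windows → 26 − 18 = 8 distinct.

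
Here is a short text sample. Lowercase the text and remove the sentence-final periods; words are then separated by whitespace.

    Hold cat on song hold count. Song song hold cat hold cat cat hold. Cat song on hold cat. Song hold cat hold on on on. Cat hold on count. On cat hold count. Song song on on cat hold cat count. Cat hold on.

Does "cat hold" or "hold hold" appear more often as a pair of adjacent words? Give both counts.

"cat hold": 7 occurrences
"hold hold": 0 occurrences

"cat hold" (7 vs 0)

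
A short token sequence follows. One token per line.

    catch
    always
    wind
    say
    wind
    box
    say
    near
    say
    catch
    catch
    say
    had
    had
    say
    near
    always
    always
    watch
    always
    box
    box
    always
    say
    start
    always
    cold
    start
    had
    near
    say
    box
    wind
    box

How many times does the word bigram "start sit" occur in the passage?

Scanning the 33 overlapping bigram windows for "start sit":
  (none found)

0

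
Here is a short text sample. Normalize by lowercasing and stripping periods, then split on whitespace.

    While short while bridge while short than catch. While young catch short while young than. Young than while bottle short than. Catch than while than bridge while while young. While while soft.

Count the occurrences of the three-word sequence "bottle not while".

0

Scanning the 30 overlapping trigram windows for "bottle not while":
  (none found)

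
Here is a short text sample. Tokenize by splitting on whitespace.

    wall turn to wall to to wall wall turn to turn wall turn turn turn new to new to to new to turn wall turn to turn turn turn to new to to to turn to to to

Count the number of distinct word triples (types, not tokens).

38 tokens → 36 trigram windows in total.
Repeated trigrams (each contributes count−1 duplicates):
  to new to: 3
  wall turn to: 3
  new to to: 2
  to to to: 2
  to turn wall: 2
  turn to turn: 2
  turn turn turn: 2
  turn wall turn: 2
10 duplicate windows → 36 − 10 = 26 distinct.

26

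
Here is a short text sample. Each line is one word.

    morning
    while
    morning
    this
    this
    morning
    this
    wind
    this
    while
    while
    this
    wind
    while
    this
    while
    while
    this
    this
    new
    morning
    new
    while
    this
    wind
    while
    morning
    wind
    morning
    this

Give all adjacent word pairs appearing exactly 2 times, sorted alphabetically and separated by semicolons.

this this; this while; while morning; while while; wind while

Bigram counts meeting the condition (exactly 2 times):
  this this: 2
  this while: 2
  while morning: 2
  while while: 2
  wind while: 2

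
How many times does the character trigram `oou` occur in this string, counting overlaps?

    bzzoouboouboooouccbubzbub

Sliding a length-3 window over the 25 characters (23 positions):
  position 4–6: oou
  position 8–10: oou
  position 14–16: oou

3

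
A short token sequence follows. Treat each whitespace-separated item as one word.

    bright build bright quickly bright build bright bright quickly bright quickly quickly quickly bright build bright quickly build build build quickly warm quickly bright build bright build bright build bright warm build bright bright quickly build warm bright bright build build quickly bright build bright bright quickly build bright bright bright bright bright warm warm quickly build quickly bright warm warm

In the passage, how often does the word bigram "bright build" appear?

8

Scanning the 60 overlapping bigram windows for "bright build":
  position 1–2: bright build
  position 5–6: bright build
  position 14–15: bright build
  position 24–25: bright build
  position 26–27: bright build
  position 28–29: bright build
  position 39–40: bright build
  position 43–44: bright build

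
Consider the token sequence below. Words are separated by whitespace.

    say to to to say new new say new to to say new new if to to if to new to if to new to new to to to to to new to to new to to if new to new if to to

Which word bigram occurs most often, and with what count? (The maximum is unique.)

"to to", 11 times

Bigram frequencies (highest first):
  to to: 11
  new to: 7
  to new: 6
  if to: 4
  say new: 3
  to if: 3
  … (6 more, each ≤ 2)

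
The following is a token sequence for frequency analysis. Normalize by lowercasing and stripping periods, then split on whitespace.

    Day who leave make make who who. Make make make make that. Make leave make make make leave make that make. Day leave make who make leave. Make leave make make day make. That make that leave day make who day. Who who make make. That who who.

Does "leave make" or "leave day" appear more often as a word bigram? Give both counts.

"leave make" (6 vs 1)

"leave make": 6 occurrences
"leave day": 1 occurrence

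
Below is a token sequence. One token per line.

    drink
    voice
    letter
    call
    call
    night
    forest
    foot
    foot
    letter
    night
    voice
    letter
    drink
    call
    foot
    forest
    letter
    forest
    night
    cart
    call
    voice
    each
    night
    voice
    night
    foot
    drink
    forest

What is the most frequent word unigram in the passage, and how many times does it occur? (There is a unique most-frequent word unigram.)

Unigram frequencies (highest first):
  night: 5
  voice: 4
  letter: 4
  call: 4
  forest: 4
  foot: 4
  … (3 more, each ≤ 3)

"night", 5 times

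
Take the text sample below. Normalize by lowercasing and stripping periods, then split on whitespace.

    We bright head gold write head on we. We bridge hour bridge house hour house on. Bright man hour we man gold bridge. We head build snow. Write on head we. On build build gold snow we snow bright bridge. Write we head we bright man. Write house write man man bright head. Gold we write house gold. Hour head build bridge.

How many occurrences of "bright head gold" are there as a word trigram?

2

Scanning the 60 overlapping trigram windows for "bright head gold":
  position 2–4: bright head gold
  position 52–54: bright head gold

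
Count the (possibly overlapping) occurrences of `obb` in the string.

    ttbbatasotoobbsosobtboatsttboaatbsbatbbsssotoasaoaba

1

Sliding a length-3 window over the 52 characters (50 positions):
  position 12–14: obb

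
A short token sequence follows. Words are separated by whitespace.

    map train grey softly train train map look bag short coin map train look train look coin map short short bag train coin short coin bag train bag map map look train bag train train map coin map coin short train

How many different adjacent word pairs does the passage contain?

41 tokens → 40 bigram windows in total.
Repeated bigrams (each contributes count−1 duplicates):
  bag train: 3
  coin map: 3
  coin short: 2
  look train: 2
  map coin: 2
  map look: 2
  map train: 2
  short coin: 2
  … (4 more repeated)
14 duplicate windows → 40 − 14 = 26 distinct.

26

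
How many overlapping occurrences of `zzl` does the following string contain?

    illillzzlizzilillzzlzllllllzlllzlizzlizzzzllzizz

4

Sliding a length-3 window over the 48 characters (46 positions):
  position 7–9: zzl
  position 18–20: zzl
  position 35–37: zzl
  position 41–43: zzl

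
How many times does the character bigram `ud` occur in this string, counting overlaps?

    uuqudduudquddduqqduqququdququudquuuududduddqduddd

9

Sliding a length-2 window over the 49 characters (48 positions):
  position 4–5: ud
  position 8–9: ud
  position 11–12: ud
  position 24–25: ud
  position 30–31: ud
  position 36–37: ud
  position 38–39: ud
  position 41–42: ud
  position 46–47: ud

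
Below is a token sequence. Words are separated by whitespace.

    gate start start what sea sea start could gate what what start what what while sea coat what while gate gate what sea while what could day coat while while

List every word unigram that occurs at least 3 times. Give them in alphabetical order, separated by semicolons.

gate; sea; start; what; while

Unigram counts meeting the condition (at least 3 times):
  gate: 4
  sea: 4
  start: 4
  what: 8
  while: 5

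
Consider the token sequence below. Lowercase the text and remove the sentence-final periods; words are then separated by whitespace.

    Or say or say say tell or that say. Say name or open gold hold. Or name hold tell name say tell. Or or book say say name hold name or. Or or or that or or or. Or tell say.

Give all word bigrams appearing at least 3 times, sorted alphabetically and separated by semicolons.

or or; say say

Bigram counts meeting the condition (at least 3 times):
  or or: 7
  say say: 3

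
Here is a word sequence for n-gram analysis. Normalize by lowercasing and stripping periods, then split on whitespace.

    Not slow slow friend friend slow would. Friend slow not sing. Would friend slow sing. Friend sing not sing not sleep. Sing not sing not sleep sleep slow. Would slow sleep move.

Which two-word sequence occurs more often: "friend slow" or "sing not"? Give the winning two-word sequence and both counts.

"sing not" (4 vs 3)

"friend slow": 3 occurrences
"sing not": 4 occurrences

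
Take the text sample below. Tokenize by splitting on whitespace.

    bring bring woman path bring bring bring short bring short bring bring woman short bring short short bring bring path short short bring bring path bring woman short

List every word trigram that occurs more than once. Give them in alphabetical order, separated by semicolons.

bring bring path; bring bring woman; bring short bring; bring woman short; short bring bring; short bring short; short short bring

Trigram counts meeting the condition (more than once):
  bring bring path: 2
  bring bring woman: 2
  bring short bring: 2
  bring woman short: 2
  short bring bring: 3
  short bring short: 2
  short short bring: 2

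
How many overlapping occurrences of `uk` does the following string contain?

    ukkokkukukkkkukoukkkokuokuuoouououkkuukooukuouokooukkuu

9

Sliding a length-2 window over the 55 characters (54 positions):
  position 1–2: uk
  position 7–8: uk
  position 9–10: uk
  position 14–15: uk
  position 17–18: uk
  position 34–35: uk
  position 38–39: uk
  position 42–43: uk
  position 51–52: uk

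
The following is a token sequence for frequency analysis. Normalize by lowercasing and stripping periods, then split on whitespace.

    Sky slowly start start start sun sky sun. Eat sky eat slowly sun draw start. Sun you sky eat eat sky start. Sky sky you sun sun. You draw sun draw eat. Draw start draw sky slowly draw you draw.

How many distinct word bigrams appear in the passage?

30

40 tokens → 39 bigram windows in total.
Repeated bigrams (each contributes count−1 duplicates):
  draw start: 2
  eat sky: 2
  sky eat: 2
  sky slowly: 2
  start start: 2
  start sun: 2
  sun draw: 2
  sun you: 2
  … (1 more repeated)
9 duplicate windows → 39 − 9 = 30 distinct.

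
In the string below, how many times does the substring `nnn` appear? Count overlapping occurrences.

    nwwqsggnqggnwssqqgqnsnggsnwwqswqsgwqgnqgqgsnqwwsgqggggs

0

Sliding a length-3 window over the 55 characters (53 positions):
  (no match at any position)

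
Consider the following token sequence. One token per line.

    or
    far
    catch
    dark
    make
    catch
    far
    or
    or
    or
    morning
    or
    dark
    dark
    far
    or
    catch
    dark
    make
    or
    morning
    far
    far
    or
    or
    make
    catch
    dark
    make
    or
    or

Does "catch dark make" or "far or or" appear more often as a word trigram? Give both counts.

"catch dark make" (3 vs 2)

"catch dark make": 3 occurrences
"far or or": 2 occurrences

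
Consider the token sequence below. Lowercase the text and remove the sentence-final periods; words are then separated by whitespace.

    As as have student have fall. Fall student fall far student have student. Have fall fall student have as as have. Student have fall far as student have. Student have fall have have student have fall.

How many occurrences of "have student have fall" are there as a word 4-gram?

Scanning the 33 overlapping 4-gram windows for "have student have fall":
  position 3–6: have student have fall
  position 12–15: have student have fall
  position 21–24: have student have fall
  position 28–31: have student have fall
  position 33–36: have student have fall

5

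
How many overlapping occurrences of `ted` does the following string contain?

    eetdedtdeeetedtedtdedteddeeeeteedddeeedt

3

Sliding a length-3 window over the 40 characters (38 positions):
  position 12–14: ted
  position 15–17: ted
  position 22–24: ted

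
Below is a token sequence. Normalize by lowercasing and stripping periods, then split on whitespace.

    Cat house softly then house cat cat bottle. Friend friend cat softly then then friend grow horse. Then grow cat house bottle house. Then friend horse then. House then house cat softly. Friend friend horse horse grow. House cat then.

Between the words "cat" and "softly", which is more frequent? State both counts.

"cat": 7 occurrences
"softly": 3 occurrences

"cat" (7 vs 3)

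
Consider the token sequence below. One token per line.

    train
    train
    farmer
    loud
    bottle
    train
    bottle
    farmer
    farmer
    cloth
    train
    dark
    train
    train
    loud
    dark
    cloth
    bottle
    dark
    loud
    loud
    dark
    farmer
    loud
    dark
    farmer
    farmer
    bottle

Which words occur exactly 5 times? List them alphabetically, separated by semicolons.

Unigram counts meeting the condition (exactly 5 times):
  dark: 5
  loud: 5

dark; loud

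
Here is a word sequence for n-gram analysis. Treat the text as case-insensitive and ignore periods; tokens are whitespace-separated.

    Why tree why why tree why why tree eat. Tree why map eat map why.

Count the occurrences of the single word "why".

7

Scanning the 15 tokens for "why":
  position 1: why
  position 3: why
  position 4: why
  position 6: why
  position 7: why
  position 11: why
  position 15: why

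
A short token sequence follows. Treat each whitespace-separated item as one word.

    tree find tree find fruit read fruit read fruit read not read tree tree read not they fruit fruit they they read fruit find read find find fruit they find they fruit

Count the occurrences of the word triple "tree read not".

1

Scanning the 30 overlapping trigram windows for "tree read not":
  position 14–16: tree read not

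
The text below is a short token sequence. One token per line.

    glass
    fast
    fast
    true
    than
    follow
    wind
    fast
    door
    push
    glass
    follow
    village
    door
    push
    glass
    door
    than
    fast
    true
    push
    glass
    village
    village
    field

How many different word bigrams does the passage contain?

20

25 tokens → 24 bigram windows in total.
Repeated bigrams (each contributes count−1 duplicates):
  push glass: 3
  door push: 2
  fast true: 2
4 duplicate windows → 24 − 4 = 20 distinct.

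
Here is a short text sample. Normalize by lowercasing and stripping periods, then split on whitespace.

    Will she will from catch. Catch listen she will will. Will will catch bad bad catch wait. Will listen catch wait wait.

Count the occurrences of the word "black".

Scanning the 22 tokens for "black":
  (none found)

0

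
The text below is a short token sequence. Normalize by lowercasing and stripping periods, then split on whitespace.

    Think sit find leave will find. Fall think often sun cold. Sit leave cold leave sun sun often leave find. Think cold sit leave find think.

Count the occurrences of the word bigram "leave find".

2

Scanning the 25 overlapping bigram windows for "leave find":
  position 19–20: leave find
  position 24–25: leave find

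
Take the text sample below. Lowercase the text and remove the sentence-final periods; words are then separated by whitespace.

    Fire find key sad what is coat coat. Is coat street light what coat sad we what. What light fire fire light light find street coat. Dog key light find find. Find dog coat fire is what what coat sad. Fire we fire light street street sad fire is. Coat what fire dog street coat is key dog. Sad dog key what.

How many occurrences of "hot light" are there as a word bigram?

Scanning the 61 overlapping bigram windows for "hot light":
  (none found)

0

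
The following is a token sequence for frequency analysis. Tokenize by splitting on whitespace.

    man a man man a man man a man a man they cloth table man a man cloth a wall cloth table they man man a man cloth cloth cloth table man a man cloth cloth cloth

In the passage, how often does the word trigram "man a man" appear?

7

Scanning the 35 overlapping trigram windows for "man a man":
  position 1–3: man a man
  position 4–6: man a man
  position 7–9: man a man
  position 9–11: man a man
  position 15–17: man a man
  position 25–27: man a man
  position 32–34: man a man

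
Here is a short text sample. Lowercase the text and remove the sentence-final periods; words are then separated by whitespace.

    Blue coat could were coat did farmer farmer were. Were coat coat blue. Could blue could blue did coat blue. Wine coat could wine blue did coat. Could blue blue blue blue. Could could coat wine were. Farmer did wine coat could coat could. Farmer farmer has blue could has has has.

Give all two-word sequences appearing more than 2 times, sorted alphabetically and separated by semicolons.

blue blue; blue could; coat could; could blue

Bigram counts meeting the condition (more than 2 times):
  blue blue: 3
  blue could: 4
  coat could: 5
  could blue: 3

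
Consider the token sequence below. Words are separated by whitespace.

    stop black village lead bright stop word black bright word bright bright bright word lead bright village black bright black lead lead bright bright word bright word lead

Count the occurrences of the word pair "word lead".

2

Scanning the 27 overlapping bigram windows for "word lead":
  position 14–15: word lead
  position 27–28: word lead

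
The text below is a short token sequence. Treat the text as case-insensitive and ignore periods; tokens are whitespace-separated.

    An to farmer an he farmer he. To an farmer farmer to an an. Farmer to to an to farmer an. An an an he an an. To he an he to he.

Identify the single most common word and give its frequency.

Unigram frequencies (highest first):
  an: 13
  to: 8
  farmer: 6
  he: 6

"an", 13 times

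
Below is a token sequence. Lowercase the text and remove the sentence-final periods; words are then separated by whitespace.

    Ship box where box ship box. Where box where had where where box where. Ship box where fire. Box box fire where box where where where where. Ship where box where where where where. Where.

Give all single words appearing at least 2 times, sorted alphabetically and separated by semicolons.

Unigram counts meeting the condition (at least 2 times):
  box: 10
  fire: 2
  ship: 4
  where: 18

box; fire; ship; where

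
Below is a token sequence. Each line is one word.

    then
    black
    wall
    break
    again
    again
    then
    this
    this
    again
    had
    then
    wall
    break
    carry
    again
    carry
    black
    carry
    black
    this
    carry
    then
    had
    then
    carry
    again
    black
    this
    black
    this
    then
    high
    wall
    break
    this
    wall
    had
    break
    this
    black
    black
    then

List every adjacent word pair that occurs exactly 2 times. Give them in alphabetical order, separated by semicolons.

break this; carry again; carry black; had then; this black

Bigram counts meeting the condition (exactly 2 times):
  break this: 2
  carry again: 2
  carry black: 2
  had then: 2
  this black: 2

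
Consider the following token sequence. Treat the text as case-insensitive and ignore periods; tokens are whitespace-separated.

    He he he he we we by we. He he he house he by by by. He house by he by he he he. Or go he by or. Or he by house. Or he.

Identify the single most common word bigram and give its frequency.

"he he", 7 times

Bigram frequencies (highest first):
  he he: 7
  he by: 4
  by he: 3
  he house: 2
  by by: 2
  or he: 2
  … (14 more, each ≤ 1)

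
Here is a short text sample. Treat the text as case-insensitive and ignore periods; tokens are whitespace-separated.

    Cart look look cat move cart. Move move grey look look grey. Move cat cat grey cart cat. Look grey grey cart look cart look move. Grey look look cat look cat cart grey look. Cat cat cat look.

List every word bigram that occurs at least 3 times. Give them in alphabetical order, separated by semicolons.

Bigram counts meeting the condition (at least 3 times):
  cart look: 3
  cat cat: 3
  cat look: 3
  grey look: 3
  look cat: 4
  look look: 3

cart look; cat cat; cat look; grey look; look cat; look look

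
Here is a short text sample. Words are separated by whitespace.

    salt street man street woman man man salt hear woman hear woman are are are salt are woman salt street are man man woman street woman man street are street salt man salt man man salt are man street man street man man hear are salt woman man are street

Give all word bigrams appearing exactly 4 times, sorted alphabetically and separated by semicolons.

Bigram counts meeting the condition (exactly 4 times):
  man man: 4
  man street: 4

man man; man street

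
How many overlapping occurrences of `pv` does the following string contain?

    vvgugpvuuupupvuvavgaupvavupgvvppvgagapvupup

5

Sliding a length-2 window over the 43 characters (42 positions):
  position 6–7: pv
  position 13–14: pv
  position 22–23: pv
  position 32–33: pv
  position 38–39: pv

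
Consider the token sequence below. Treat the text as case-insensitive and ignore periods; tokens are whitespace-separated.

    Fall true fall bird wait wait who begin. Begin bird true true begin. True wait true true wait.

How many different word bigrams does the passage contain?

18 tokens → 17 bigram windows in total.
Repeated bigrams (each contributes count−1 duplicates):
  true true: 2
  true wait: 2
2 duplicate windows → 17 − 2 = 15 distinct.

15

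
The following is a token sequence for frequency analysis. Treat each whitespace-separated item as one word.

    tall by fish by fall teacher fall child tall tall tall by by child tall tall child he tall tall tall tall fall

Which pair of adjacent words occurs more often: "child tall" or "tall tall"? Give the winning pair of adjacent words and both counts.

"child tall": 2 occurrences
"tall tall": 6 occurrences

"tall tall" (6 vs 2)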